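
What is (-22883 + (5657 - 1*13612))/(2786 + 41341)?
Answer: -30838/44127 ≈ -0.69885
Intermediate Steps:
(-22883 + (5657 - 1*13612))/(2786 + 41341) = (-22883 + (5657 - 13612))/44127 = (-22883 - 7955)*(1/44127) = -30838*1/44127 = -30838/44127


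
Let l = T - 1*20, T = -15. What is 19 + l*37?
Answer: -1276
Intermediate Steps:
l = -35 (l = -15 - 1*20 = -15 - 20 = -35)
19 + l*37 = 19 - 35*37 = 19 - 1295 = -1276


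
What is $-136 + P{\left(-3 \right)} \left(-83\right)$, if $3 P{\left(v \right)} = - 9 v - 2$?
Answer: $- \frac{2483}{3} \approx -827.67$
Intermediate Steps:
$P{\left(v \right)} = - \frac{2}{3} - 3 v$ ($P{\left(v \right)} = \frac{- 9 v - 2}{3} = \frac{-2 - 9 v}{3} = - \frac{2}{3} - 3 v$)
$-136 + P{\left(-3 \right)} \left(-83\right) = -136 + \left(- \frac{2}{3} - -9\right) \left(-83\right) = -136 + \left(- \frac{2}{3} + 9\right) \left(-83\right) = -136 + \frac{25}{3} \left(-83\right) = -136 - \frac{2075}{3} = - \frac{2483}{3}$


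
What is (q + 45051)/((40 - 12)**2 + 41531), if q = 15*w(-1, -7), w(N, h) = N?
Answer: 15012/14105 ≈ 1.0643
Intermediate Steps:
q = -15 (q = 15*(-1) = -15)
(q + 45051)/((40 - 12)**2 + 41531) = (-15 + 45051)/((40 - 12)**2 + 41531) = 45036/(28**2 + 41531) = 45036/(784 + 41531) = 45036/42315 = 45036*(1/42315) = 15012/14105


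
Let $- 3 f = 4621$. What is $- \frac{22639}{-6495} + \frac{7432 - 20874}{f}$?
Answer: $\frac{366532189}{30013395} \approx 12.212$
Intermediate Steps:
$f = - \frac{4621}{3}$ ($f = \left(- \frac{1}{3}\right) 4621 = - \frac{4621}{3} \approx -1540.3$)
$- \frac{22639}{-6495} + \frac{7432 - 20874}{f} = - \frac{22639}{-6495} + \frac{7432 - 20874}{- \frac{4621}{3}} = \left(-22639\right) \left(- \frac{1}{6495}\right) - - \frac{40326}{4621} = \frac{22639}{6495} + \frac{40326}{4621} = \frac{366532189}{30013395}$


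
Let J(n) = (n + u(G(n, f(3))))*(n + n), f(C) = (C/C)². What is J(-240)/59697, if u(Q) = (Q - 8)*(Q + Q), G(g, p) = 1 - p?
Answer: 12800/6633 ≈ 1.9297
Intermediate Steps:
f(C) = 1 (f(C) = 1² = 1)
u(Q) = 2*Q*(-8 + Q) (u(Q) = (-8 + Q)*(2*Q) = 2*Q*(-8 + Q))
J(n) = 2*n² (J(n) = (n + 2*(1 - 1*1)*(-8 + (1 - 1*1)))*(n + n) = (n + 2*(1 - 1)*(-8 + (1 - 1)))*(2*n) = (n + 2*0*(-8 + 0))*(2*n) = (n + 2*0*(-8))*(2*n) = (n + 0)*(2*n) = n*(2*n) = 2*n²)
J(-240)/59697 = (2*(-240)²)/59697 = (2*57600)*(1/59697) = 115200*(1/59697) = 12800/6633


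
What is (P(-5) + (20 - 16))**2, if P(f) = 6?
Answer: 100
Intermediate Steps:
(P(-5) + (20 - 16))**2 = (6 + (20 - 16))**2 = (6 + 4)**2 = 10**2 = 100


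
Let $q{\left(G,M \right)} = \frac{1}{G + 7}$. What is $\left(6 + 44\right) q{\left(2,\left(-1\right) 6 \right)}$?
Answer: $\frac{50}{9} \approx 5.5556$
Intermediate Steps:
$q{\left(G,M \right)} = \frac{1}{7 + G}$
$\left(6 + 44\right) q{\left(2,\left(-1\right) 6 \right)} = \frac{6 + 44}{7 + 2} = \frac{50}{9}$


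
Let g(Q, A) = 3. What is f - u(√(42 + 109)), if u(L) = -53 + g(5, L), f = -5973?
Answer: -5923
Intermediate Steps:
u(L) = -50 (u(L) = -53 + 3 = -50)
f - u(√(42 + 109)) = -5973 - 1*(-50) = -5973 + 50 = -5923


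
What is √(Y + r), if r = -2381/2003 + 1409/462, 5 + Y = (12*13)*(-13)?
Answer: I*√1739343988812738/925386 ≈ 45.068*I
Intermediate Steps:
Y = -2033 (Y = -5 + (12*13)*(-13) = -5 + 156*(-13) = -5 - 2028 = -2033)
r = 1722205/925386 (r = -2381*1/2003 + 1409*(1/462) = -2381/2003 + 1409/462 = 1722205/925386 ≈ 1.8611)
√(Y + r) = √(-2033 + 1722205/925386) = √(-1879587533/925386) = I*√1739343988812738/925386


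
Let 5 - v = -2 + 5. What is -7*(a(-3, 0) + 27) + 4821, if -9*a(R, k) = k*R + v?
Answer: 41702/9 ≈ 4633.6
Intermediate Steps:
v = 2 (v = 5 - (-2 + 5) = 5 - 1*3 = 5 - 3 = 2)
a(R, k) = -2/9 - R*k/9 (a(R, k) = -(k*R + 2)/9 = -(R*k + 2)/9 = -(2 + R*k)/9 = -2/9 - R*k/9)
-7*(a(-3, 0) + 27) + 4821 = -7*((-2/9 - ⅑*(-3)*0) + 27) + 4821 = -7*((-2/9 + 0) + 27) + 4821 = -7*(-2/9 + 27) + 4821 = -7*241/9 + 4821 = -1687/9 + 4821 = 41702/9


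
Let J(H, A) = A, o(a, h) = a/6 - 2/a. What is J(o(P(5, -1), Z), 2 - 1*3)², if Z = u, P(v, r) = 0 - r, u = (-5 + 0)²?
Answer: 1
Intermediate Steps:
u = 25 (u = (-5)² = 25)
P(v, r) = -r
Z = 25
o(a, h) = -2/a + a/6 (o(a, h) = a*(⅙) - 2/a = a/6 - 2/a = -2/a + a/6)
J(o(P(5, -1), Z), 2 - 1*3)² = (2 - 1*3)² = (2 - 3)² = (-1)² = 1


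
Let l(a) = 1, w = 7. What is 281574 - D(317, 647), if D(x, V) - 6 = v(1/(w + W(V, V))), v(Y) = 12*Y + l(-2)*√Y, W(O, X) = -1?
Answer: 281566 - √6/6 ≈ 2.8157e+5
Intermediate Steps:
v(Y) = √Y + 12*Y (v(Y) = 12*Y + 1*√Y = 12*Y + √Y = √Y + 12*Y)
D(x, V) = 8 + √6/6 (D(x, V) = 6 + (√(1/(7 - 1)) + 12/(7 - 1)) = 6 + (√(1/6) + 12/6) = 6 + (√(⅙) + 12*(⅙)) = 6 + (√6/6 + 2) = 6 + (2 + √6/6) = 8 + √6/6)
281574 - D(317, 647) = 281574 - (8 + √6/6) = 281574 + (-8 - √6/6) = 281566 - √6/6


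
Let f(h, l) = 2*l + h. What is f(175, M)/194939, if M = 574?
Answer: 1323/194939 ≈ 0.0067867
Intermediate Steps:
f(h, l) = h + 2*l
f(175, M)/194939 = (175 + 2*574)/194939 = (175 + 1148)*(1/194939) = 1323*(1/194939) = 1323/194939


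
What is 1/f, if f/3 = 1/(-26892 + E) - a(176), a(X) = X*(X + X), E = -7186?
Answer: -34078/6333600771 ≈ -5.3805e-6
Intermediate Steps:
a(X) = 2*X**2 (a(X) = X*(2*X) = 2*X**2)
f = -6333600771/34078 (f = 3*(1/(-26892 - 7186) - 2*176**2) = 3*(1/(-34078) - 2*30976) = 3*(-1/34078 - 1*61952) = 3*(-1/34078 - 61952) = 3*(-2111200257/34078) = -6333600771/34078 ≈ -1.8586e+5)
1/f = 1/(-6333600771/34078) = -34078/6333600771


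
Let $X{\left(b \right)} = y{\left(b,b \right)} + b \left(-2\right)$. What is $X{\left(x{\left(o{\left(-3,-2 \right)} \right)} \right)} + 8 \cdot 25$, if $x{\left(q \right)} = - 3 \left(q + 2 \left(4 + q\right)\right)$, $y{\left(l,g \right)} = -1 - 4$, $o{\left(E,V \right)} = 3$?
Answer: $297$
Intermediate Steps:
$y{\left(l,g \right)} = -5$ ($y{\left(l,g \right)} = -1 - 4 = -5$)
$x{\left(q \right)} = -24 - 9 q$ ($x{\left(q \right)} = - 3 \left(q + \left(8 + 2 q\right)\right) = - 3 \left(8 + 3 q\right) = -24 - 9 q$)
$X{\left(b \right)} = -5 - 2 b$ ($X{\left(b \right)} = -5 + b \left(-2\right) = -5 - 2 b$)
$X{\left(x{\left(o{\left(-3,-2 \right)} \right)} \right)} + 8 \cdot 25 = \left(-5 - 2 \left(-24 - 27\right)\right) + 8 \cdot 25 = \left(-5 - 2 \left(-24 - 27\right)\right) + 200 = \left(-5 - -102\right) + 200 = \left(-5 + 102\right) + 200 = 97 + 200 = 297$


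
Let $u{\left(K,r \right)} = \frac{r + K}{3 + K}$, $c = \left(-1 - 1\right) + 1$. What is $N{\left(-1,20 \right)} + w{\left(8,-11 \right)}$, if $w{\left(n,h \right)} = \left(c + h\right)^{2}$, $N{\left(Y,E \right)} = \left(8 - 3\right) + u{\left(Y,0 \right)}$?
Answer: $\frac{297}{2} \approx 148.5$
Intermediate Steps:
$c = -1$ ($c = -2 + 1 = -1$)
$u{\left(K,r \right)} = \frac{K + r}{3 + K}$
$N{\left(Y,E \right)} = 5 + \frac{Y}{3 + Y}$ ($N{\left(Y,E \right)} = \left(8 - 3\right) + \frac{Y + 0}{3 + Y} = 5 + \frac{Y}{3 + Y}$)
$w{\left(n,h \right)} = \left(-1 + h\right)^{2}$
$N{\left(-1,20 \right)} + w{\left(8,-11 \right)} = \frac{3 \left(5 + 2 \left(-1\right)\right)}{3 - 1} + \left(-1 - 11\right)^{2} = \frac{3 \left(5 - 2\right)}{2} + \left(-12\right)^{2} = 3 \cdot \frac{1}{2} \cdot 3 + 144 = \frac{9}{2} + 144 = \frac{297}{2}$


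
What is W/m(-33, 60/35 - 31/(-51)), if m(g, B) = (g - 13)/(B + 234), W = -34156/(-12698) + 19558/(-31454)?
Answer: -5807229070815/546582857702 ≈ -10.625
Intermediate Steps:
W = 206498835/99850723 (W = -34156*(-1/12698) + 19558*(-1/31454) = 17078/6349 - 9779/15727 = 206498835/99850723 ≈ 2.0681)
m(g, B) = (-13 + g)/(234 + B)
W/m(-33, 60/35 - 31/(-51)) = 206498835/(99850723*(((-13 - 33)/(234 + (60/35 - 31/(-51)))))) = 206498835/(99850723*((-46/(234 + (60*(1/35) - 31*(-1/51)))))) = 206498835/(99850723*((-46/(234 + (12/7 + 31/51))))) = 206498835/(99850723*((-46/(234 + 829/357)))) = 206498835/(99850723*((-46/(84367/357)))) = 206498835/(99850723*(((357/84367)*(-46)))) = 206498835/(99850723*(-16422/84367)) = (206498835/99850723)*(-84367/16422) = -5807229070815/546582857702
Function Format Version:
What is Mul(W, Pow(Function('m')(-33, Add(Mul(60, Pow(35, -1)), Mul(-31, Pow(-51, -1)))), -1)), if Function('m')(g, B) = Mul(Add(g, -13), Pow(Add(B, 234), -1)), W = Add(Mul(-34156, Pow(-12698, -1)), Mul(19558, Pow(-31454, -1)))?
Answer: Rational(-5807229070815, 546582857702) ≈ -10.625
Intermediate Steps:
W = Rational(206498835, 99850723) (W = Add(Mul(-34156, Rational(-1, 12698)), Mul(19558, Rational(-1, 31454))) = Add(Rational(17078, 6349), Rational(-9779, 15727)) = Rational(206498835, 99850723) ≈ 2.0681)
Function('m')(g, B) = Mul(Pow(Add(234, B), -1), Add(-13, g)) (Function('m')(g, B) = Mul(Add(-13, g), Pow(Add(234, B), -1)) = Mul(Pow(Add(234, B), -1), Add(-13, g)))
Mul(W, Pow(Function('m')(-33, Add(Mul(60, Pow(35, -1)), Mul(-31, Pow(-51, -1)))), -1)) = Mul(Rational(206498835, 99850723), Pow(Mul(Pow(Add(234, Add(Mul(60, Pow(35, -1)), Mul(-31, Pow(-51, -1)))), -1), Add(-13, -33)), -1)) = Mul(Rational(206498835, 99850723), Pow(Mul(Pow(Add(234, Add(Mul(60, Rational(1, 35)), Mul(-31, Rational(-1, 51)))), -1), -46), -1)) = Mul(Rational(206498835, 99850723), Pow(Mul(Pow(Add(234, Add(Rational(12, 7), Rational(31, 51))), -1), -46), -1)) = Mul(Rational(206498835, 99850723), Pow(Mul(Pow(Add(234, Rational(829, 357)), -1), -46), -1)) = Mul(Rational(206498835, 99850723), Pow(Mul(Pow(Rational(84367, 357), -1), -46), -1)) = Mul(Rational(206498835, 99850723), Pow(Mul(Rational(357, 84367), -46), -1)) = Mul(Rational(206498835, 99850723), Pow(Rational(-16422, 84367), -1)) = Mul(Rational(206498835, 99850723), Rational(-84367, 16422)) = Rational(-5807229070815, 546582857702)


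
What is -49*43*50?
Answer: -105350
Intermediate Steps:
-49*43*50 = -2107*50 = -105350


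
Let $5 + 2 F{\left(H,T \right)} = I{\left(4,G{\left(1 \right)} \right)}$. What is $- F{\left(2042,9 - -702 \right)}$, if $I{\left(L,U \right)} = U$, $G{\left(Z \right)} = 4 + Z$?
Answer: $0$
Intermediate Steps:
$F{\left(H,T \right)} = 0$ ($F{\left(H,T \right)} = - \frac{5}{2} + \frac{4 + 1}{2} = - \frac{5}{2} + \frac{1}{2} \cdot 5 = - \frac{5}{2} + \frac{5}{2} = 0$)
$- F{\left(2042,9 - -702 \right)} = \left(-1\right) 0 = 0$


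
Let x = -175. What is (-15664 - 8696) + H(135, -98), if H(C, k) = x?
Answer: -24535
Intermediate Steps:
H(C, k) = -175
(-15664 - 8696) + H(135, -98) = (-15664 - 8696) - 175 = -24360 - 175 = -24535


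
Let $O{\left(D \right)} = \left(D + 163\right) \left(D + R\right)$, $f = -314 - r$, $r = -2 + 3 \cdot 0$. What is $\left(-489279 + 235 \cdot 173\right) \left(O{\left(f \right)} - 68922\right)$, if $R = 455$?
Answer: $40478894896$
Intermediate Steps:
$r = -2$ ($r = -2 + 0 = -2$)
$f = -312$ ($f = -314 - -2 = -314 + 2 = -312$)
$O{\left(D \right)} = \left(163 + D\right) \left(455 + D\right)$ ($O{\left(D \right)} = \left(D + 163\right) \left(D + 455\right) = \left(163 + D\right) \left(455 + D\right)$)
$\left(-489279 + 235 \cdot 173\right) \left(O{\left(f \right)} - 68922\right) = \left(-489279 + 235 \cdot 173\right) \left(\left(74165 + \left(-312\right)^{2} + 618 \left(-312\right)\right) - 68922\right) = \left(-489279 + 40655\right) \left(\left(74165 + 97344 - 192816\right) - 68922\right) = - 448624 \left(-21307 - 68922\right) = \left(-448624\right) \left(-90229\right) = 40478894896$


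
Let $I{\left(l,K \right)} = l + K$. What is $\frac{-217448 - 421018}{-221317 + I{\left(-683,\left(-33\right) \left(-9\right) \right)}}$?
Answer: $\frac{212822}{73901} \approx 2.8798$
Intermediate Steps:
$I{\left(l,K \right)} = K + l$
$\frac{-217448 - 421018}{-221317 + I{\left(-683,\left(-33\right) \left(-9\right) \right)}} = \frac{-217448 - 421018}{-221317 - 386} = - \frac{638466}{-221317 + \left(297 - 683\right)} = - \frac{638466}{-221317 - 386} = - \frac{638466}{-221703} = \left(-638466\right) \left(- \frac{1}{221703}\right) = \frac{212822}{73901}$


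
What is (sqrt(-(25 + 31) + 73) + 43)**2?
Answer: (43 + sqrt(17))**2 ≈ 2220.6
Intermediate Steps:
(sqrt(-(25 + 31) + 73) + 43)**2 = (sqrt(-1*56 + 73) + 43)**2 = (sqrt(-56 + 73) + 43)**2 = (sqrt(17) + 43)**2 = (43 + sqrt(17))**2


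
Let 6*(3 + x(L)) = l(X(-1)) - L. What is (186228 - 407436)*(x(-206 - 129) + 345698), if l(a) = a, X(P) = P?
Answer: -76482813472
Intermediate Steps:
x(L) = -19/6 - L/6 (x(L) = -3 + (-1 - L)/6 = -3 + (-⅙ - L/6) = -19/6 - L/6)
(186228 - 407436)*(x(-206 - 129) + 345698) = (186228 - 407436)*((-19/6 - (-206 - 129)/6) + 345698) = -221208*((-19/6 - ⅙*(-335)) + 345698) = -221208*((-19/6 + 335/6) + 345698) = -221208*(158/3 + 345698) = -221208*1037252/3 = -76482813472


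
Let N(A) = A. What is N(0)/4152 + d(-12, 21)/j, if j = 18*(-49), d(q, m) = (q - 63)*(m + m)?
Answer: 25/7 ≈ 3.5714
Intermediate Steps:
d(q, m) = 2*m*(-63 + q) (d(q, m) = (-63 + q)*(2*m) = 2*m*(-63 + q))
j = -882
N(0)/4152 + d(-12, 21)/j = 0/4152 + (2*21*(-63 - 12))/(-882) = 0*(1/4152) + (2*21*(-75))*(-1/882) = 0 - 3150*(-1/882) = 0 + 25/7 = 25/7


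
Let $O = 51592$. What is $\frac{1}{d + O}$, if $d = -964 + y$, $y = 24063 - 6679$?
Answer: $\frac{1}{68012} \approx 1.4703 \cdot 10^{-5}$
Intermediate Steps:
$y = 17384$
$d = 16420$ ($d = -964 + 17384 = 16420$)
$\frac{1}{d + O} = \frac{1}{16420 + 51592} = \frac{1}{68012}$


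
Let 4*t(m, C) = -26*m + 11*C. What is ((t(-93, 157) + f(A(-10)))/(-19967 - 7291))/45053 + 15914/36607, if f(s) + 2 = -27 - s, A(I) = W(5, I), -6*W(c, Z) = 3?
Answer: 78172900765327/179821589804472 ≈ 0.43472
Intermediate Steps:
t(m, C) = -13*m/2 + 11*C/4 (t(m, C) = (-26*m + 11*C)/4 = -13*m/2 + 11*C/4)
W(c, Z) = -½ (W(c, Z) = -⅙*3 = -½)
A(I) = -½
f(s) = -29 - s (f(s) = -2 + (-27 - s) = -29 - s)
((t(-93, 157) + f(A(-10)))/(-19967 - 7291))/45053 + 15914/36607 = (((-13/2*(-93) + (11/4)*157) + (-29 - 1*(-½)))/(-19967 - 7291))/45053 + 15914/36607 = (((1209/2 + 1727/4) + (-29 + ½))/(-27258))*(1/45053) + 15914*(1/36607) = ((4145/4 - 57/2)*(-1/27258))*(1/45053) + 15914/36607 = ((4031/4)*(-1/27258))*(1/45053) + 15914/36607 = -4031/109032*1/45053 + 15914/36607 = -4031/4912218696 + 15914/36607 = 78172900765327/179821589804472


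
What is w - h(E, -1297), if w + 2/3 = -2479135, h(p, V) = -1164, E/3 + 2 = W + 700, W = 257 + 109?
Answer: -7433915/3 ≈ -2.4780e+6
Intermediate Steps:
W = 366
E = 3192 (E = -6 + 3*(366 + 700) = -6 + 3*1066 = -6 + 3198 = 3192)
w = -7437407/3 (w = -⅔ - 2479135 = -7437407/3 ≈ -2.4791e+6)
w - h(E, -1297) = -7437407/3 - 1*(-1164) = -7437407/3 + 1164 = -7433915/3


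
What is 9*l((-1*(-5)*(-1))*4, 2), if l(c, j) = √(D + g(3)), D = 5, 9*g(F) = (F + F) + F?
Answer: 9*√6 ≈ 22.045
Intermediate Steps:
g(F) = F/3 (g(F) = ((F + F) + F)/9 = (2*F + F)/9 = (3*F)/9 = F/3)
l(c, j) = √6 (l(c, j) = √(5 + (⅓)*3) = √(5 + 1) = √6)
9*l((-1*(-5)*(-1))*4, 2) = 9*√6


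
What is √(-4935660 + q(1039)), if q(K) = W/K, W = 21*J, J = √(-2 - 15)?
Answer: √(-5328148618860 + 21819*I*√17)/1039 ≈ 1.8755e-5 + 2221.6*I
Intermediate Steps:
J = I*√17 (J = √(-17) = I*√17 ≈ 4.1231*I)
W = 21*I*√17 (W = 21*(I*√17) = 21*I*√17 ≈ 86.585*I)
q(K) = 21*I*√17/K (q(K) = (21*I*√17)/K = 21*I*√17/K)
√(-4935660 + q(1039)) = √(-4935660 + 21*I*√17/1039)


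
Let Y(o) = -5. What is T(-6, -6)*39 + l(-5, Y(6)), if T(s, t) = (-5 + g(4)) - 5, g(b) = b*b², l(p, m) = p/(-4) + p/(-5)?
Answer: 8433/4 ≈ 2108.3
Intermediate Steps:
l(p, m) = -9*p/20 (l(p, m) = p*(-¼) + p*(-⅕) = -p/4 - p/5 = -9*p/20)
g(b) = b³
T(s, t) = 54 (T(s, t) = (-5 + 4³) - 5 = (-5 + 64) - 5 = 59 - 5 = 54)
T(-6, -6)*39 + l(-5, Y(6)) = 54*39 - 9/20*(-5) = 2106 + 9/4 = 8433/4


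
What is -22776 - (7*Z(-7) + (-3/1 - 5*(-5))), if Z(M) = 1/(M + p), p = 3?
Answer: -91185/4 ≈ -22796.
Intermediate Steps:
Z(M) = 1/(3 + M) (Z(M) = 1/(M + 3) = 1/(3 + M))
-22776 - (7*Z(-7) + (-3/1 - 5*(-5))) = -22776 - (7/(3 - 7) + (-3/1 - 5*(-5))) = -22776 - (7/(-4) + (-3*1 + 25)) = -22776 - (7*(-1/4) + (-3 + 25)) = -22776 - (-7/4 + 22) = -22776 - 1*81/4 = -22776 - 81/4 = -91185/4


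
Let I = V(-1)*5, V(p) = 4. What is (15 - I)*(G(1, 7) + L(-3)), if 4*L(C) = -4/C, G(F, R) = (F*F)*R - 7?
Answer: -5/3 ≈ -1.6667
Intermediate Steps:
G(F, R) = -7 + R*F² (G(F, R) = F²*R - 7 = R*F² - 7 = -7 + R*F²)
I = 20 (I = 4*5 = 20)
L(C) = -1/C (L(C) = (-4/C)/4 = -1/C)
(15 - I)*(G(1, 7) + L(-3)) = (15 - 1*20)*((-7 + 7*1²) - 1/(-3)) = (15 - 20)*((-7 + 7*1) - 1*(-⅓)) = -5*((-7 + 7) + ⅓) = -5*(0 + ⅓) = -5*⅓ = -5/3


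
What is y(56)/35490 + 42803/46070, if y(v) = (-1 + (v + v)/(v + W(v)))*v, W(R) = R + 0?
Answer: 42803/46070 ≈ 0.92909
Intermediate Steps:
W(R) = R
y(v) = 0 (y(v) = (-1 + (v + v)/(v + v))*v = (-1 + (2*v)/((2*v)))*v = (-1 + (2*v)*(1/(2*v)))*v = (-1 + 1)*v = 0*v = 0)
y(56)/35490 + 42803/46070 = 0/35490 + 42803/46070 = 0*(1/35490) + 42803*(1/46070) = 0 + 42803/46070 = 42803/46070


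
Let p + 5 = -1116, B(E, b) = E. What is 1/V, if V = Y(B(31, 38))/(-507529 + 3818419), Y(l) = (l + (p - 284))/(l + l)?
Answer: -34212530/229 ≈ -1.4940e+5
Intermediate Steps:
p = -1121 (p = -5 - 1116 = -1121)
Y(l) = (-1405 + l)/(2*l) (Y(l) = (l + (-1121 - 284))/(l + l) = (l - 1405)/((2*l)) = (-1405 + l)*(1/(2*l)) = (-1405 + l)/(2*l))
V = -229/34212530 (V = ((½)*(-1405 + 31)/31)/(-507529 + 3818419) = ((½)*(1/31)*(-1374))/3310890 = -687/31*1/3310890 = -229/34212530 ≈ -6.6935e-6)
1/V = 1/(-229/34212530) = -34212530/229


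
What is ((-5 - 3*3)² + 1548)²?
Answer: 3041536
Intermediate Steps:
((-5 - 3*3)² + 1548)² = ((-5 - 9)² + 1548)² = ((-14)² + 1548)² = (196 + 1548)² = 1744² = 3041536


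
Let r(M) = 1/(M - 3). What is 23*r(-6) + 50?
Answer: 427/9 ≈ 47.444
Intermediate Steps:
r(M) = 1/(-3 + M)
23*r(-6) + 50 = 23/(-3 - 6) + 50 = 23/(-9) + 50 = 23*(-1/9) + 50 = -23/9 + 50 = 427/9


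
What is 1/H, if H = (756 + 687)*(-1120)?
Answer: -1/1616160 ≈ -6.1875e-7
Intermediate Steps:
H = -1616160 (H = 1443*(-1120) = -1616160)
1/H = 1/(-1616160) = -1/1616160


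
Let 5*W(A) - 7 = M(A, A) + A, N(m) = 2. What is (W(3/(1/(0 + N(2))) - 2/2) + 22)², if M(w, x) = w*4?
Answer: 20164/25 ≈ 806.56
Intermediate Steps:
M(w, x) = 4*w
W(A) = 7/5 + A (W(A) = 7/5 + (4*A + A)/5 = 7/5 + (5*A)/5 = 7/5 + A)
(W(3/(1/(0 + N(2))) - 2/2) + 22)² = ((7/5 + (3/(1/(0 + 2)) - 2/2)) + 22)² = ((7/5 + (3/(1/2) - 2*½)) + 22)² = ((7/5 + (3/(½) - 1)) + 22)² = ((7/5 + (3*2 - 1)) + 22)² = ((7/5 + (6 - 1)) + 22)² = ((7/5 + 5) + 22)² = (32/5 + 22)² = (142/5)² = 20164/25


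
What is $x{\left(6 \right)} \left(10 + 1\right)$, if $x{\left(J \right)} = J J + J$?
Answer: $462$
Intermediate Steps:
$x{\left(J \right)} = J + J^{2}$ ($x{\left(J \right)} = J^{2} + J = J + J^{2}$)
$x{\left(6 \right)} \left(10 + 1\right) = 6 \left(1 + 6\right) \left(10 + 1\right) = 6 \cdot 7 \cdot 11 = 42 \cdot 11 = 462$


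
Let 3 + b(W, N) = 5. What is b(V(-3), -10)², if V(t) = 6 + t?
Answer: 4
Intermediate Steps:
b(W, N) = 2 (b(W, N) = -3 + 5 = 2)
b(V(-3), -10)² = 2² = 4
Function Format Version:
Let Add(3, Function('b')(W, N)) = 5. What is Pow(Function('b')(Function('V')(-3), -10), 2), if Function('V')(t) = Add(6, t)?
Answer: 4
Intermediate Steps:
Function('b')(W, N) = 2 (Function('b')(W, N) = Add(-3, 5) = 2)
Pow(Function('b')(Function('V')(-3), -10), 2) = Pow(2, 2) = 4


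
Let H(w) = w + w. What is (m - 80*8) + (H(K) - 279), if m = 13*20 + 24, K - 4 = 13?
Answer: -601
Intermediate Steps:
K = 17 (K = 4 + 13 = 17)
H(w) = 2*w
m = 284 (m = 260 + 24 = 284)
(m - 80*8) + (H(K) - 279) = (284 - 80*8) + (2*17 - 279) = (284 - 640) + (34 - 279) = -356 - 245 = -601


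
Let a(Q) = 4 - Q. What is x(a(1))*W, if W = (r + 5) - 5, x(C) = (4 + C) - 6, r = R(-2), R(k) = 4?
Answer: 4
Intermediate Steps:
r = 4
x(C) = -2 + C
W = 4 (W = (4 + 5) - 5 = 9 - 5 = 4)
x(a(1))*W = (-2 + (4 - 1*1))*4 = (-2 + (4 - 1))*4 = (-2 + 3)*4 = 1*4 = 4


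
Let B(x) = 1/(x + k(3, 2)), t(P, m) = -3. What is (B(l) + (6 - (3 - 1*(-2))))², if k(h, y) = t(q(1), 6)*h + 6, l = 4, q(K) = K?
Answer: 4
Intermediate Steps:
k(h, y) = 6 - 3*h (k(h, y) = -3*h + 6 = 6 - 3*h)
B(x) = 1/(-3 + x) (B(x) = 1/(x + (6 - 3*3)) = 1/(x + (6 - 9)) = 1/(x - 3) = 1/(-3 + x))
(B(l) + (6 - (3 - 1*(-2))))² = (1/(-3 + 4) + (6 - (3 - 1*(-2))))² = (1/1 + (6 - (3 + 2)))² = (1 + (6 - 1*5))² = (1 + (6 - 5))² = (1 + 1)² = 2² = 4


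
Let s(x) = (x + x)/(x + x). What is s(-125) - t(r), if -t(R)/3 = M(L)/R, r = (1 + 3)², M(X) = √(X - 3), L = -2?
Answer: 1 + 3*I*√5/16 ≈ 1.0 + 0.41926*I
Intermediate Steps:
M(X) = √(-3 + X)
s(x) = 1 (s(x) = (2*x)/((2*x)) = (2*x)*(1/(2*x)) = 1)
r = 16 (r = 4² = 16)
t(R) = -3*I*√5/R (t(R) = -3*√(-3 - 2)/R = -3*√(-5)/R = -3*I*√5/R)
s(-125) - t(r) = 1 - (-3)*I*√5/16 = 1 + 3*I*√5/16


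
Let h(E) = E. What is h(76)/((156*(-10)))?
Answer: -19/390 ≈ -0.048718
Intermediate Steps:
h(76)/((156*(-10))) = 76/((156*(-10))) = 76/(-1560) = 76*(-1/1560) = -19/390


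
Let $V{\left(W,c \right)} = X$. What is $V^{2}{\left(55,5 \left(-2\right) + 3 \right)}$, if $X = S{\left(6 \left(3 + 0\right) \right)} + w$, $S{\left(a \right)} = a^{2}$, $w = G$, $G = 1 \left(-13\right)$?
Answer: $96721$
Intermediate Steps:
$G = -13$
$w = -13$
$X = 311$ ($X = \left(6 \left(3 + 0\right)\right)^{2} - 13 = \left(6 \cdot 3\right)^{2} - 13 = 18^{2} - 13 = 324 - 13 = 311$)
$V{\left(W,c \right)} = 311$
$V^{2}{\left(55,5 \left(-2\right) + 3 \right)} = 311^{2} = 96721$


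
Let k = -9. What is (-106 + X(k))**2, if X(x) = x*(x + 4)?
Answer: 3721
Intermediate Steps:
X(x) = x*(4 + x)
(-106 + X(k))**2 = (-106 - 9*(4 - 9))**2 = (-106 - 9*(-5))**2 = (-106 + 45)**2 = (-61)**2 = 3721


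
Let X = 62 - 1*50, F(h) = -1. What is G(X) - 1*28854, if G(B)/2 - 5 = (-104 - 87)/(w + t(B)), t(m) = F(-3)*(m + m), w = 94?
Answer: -1009731/35 ≈ -28849.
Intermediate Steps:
X = 12 (X = 62 - 50 = 12)
t(m) = -2*m (t(m) = -(m + m) = -2*m)
G(B) = 10 - 382/(94 - 2*B) (G(B) = 10 + 2*((-104 - 87)/(94 - 2*B)) = 10 + 2*(-191/(94 - 2*B)) = 10 - 382/(94 - 2*B))
G(X) - 1*28854 = (279 - 10*12)/(47 - 1*12) - 1*28854 = (279 - 120)/(47 - 12) - 28854 = 159/35 - 28854 = -1009731/35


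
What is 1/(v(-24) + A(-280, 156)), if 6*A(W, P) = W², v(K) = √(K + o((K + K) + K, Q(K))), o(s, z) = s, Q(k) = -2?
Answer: 3675/48020027 - 9*I*√6/384160216 ≈ 7.6531e-5 - 5.7386e-8*I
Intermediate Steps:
v(K) = 2*√K (v(K) = √(K + ((K + K) + K)) = √(K + (2*K + K)) = √(K + 3*K) = √(4*K) = 2*√K)
A(W, P) = W²/6
1/(v(-24) + A(-280, 156)) = 1/(2*√(-24) + (⅙)*(-280)²) = 1/(2*(2*I*√6) + (⅙)*78400) = 1/(4*I*√6 + 39200/3) = 1/(39200/3 + 4*I*√6)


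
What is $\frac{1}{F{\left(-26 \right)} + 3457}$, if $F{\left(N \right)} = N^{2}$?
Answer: $\frac{1}{4133} \approx 0.00024196$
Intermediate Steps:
$\frac{1}{F{\left(-26 \right)} + 3457} = \frac{1}{\left(-26\right)^{2} + 3457} = \frac{1}{676 + 3457} = \frac{1}{4133}$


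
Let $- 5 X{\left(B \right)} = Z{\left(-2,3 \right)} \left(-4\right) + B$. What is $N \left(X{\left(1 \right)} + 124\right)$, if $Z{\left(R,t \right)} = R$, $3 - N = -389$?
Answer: $\frac{239512}{5} \approx 47902.0$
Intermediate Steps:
$N = 392$ ($N = 3 - -389 = 3 + 389 = 392$)
$X{\left(B \right)} = - \frac{8}{5} - \frac{B}{5}$ ($X{\left(B \right)} = - \frac{\left(-2\right) \left(-4\right) + B}{5} = - \frac{8 + B}{5} = - \frac{8}{5} - \frac{B}{5}$)
$N \left(X{\left(1 \right)} + 124\right) = 392 \left(\left(- \frac{8}{5} - \frac{1}{5}\right) + 124\right) = 392 \left(- \frac{9}{5} + 124\right) = 392 \cdot \frac{611}{5} = \frac{239512}{5}$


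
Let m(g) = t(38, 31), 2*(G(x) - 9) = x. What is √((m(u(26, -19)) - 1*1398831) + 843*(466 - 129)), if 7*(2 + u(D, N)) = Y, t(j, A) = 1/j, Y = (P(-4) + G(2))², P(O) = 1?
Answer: I*√1609684522/38 ≈ 1055.8*I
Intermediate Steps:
G(x) = 9 + x/2
Y = 121 (Y = (1 + (9 + (½)*2))² = (1 + (9 + 1))² = (1 + 10)² = 11² = 121)
u(D, N) = 107/7 (u(D, N) = -2 + (⅐)*121 = -2 + 121/7 = 107/7)
m(g) = 1/38
√((m(u(26, -19)) - 1*1398831) + 843*(466 - 129)) = √((1/38 - 1*1398831) + 843*(466 - 129)) = √((1/38 - 1398831) + 843*337) = √(-53155577/38 + 284091) = √(-42360119/38) = I*√1609684522/38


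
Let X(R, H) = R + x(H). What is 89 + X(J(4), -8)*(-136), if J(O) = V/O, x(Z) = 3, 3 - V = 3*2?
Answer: -217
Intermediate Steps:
V = -3 (V = 3 - 3*2 = 3 - 1*6 = 3 - 6 = -3)
J(O) = -3/O
X(R, H) = 3 + R (X(R, H) = R + 3 = 3 + R)
89 + X(J(4), -8)*(-136) = 89 + (3 - 3/4)*(-136) = 89 + (3 - 3*¼)*(-136) = 89 + (3 - ¾)*(-136) = 89 + (9/4)*(-136) = 89 - 306 = -217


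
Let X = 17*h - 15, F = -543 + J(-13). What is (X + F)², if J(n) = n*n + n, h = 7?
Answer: 80089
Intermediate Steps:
J(n) = n + n² (J(n) = n² + n = n + n²)
F = -387 (F = -543 - 13*(1 - 13) = -543 - 13*(-12) = -543 + 156 = -387)
X = 104 (X = 17*7 - 15 = 119 - 15 = 104)
(X + F)² = (104 - 387)² = (-283)² = 80089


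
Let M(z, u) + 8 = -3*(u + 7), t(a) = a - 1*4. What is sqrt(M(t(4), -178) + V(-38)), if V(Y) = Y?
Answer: sqrt(467) ≈ 21.610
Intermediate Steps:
t(a) = -4 + a (t(a) = a - 4 = -4 + a)
M(z, u) = -29 - 3*u (M(z, u) = -8 - 3*(u + 7) = -8 - 3*(7 + u) = -8 + (-21 - 3*u) = -29 - 3*u)
sqrt(M(t(4), -178) + V(-38)) = sqrt((-29 - 3*(-178)) - 38) = sqrt((-29 + 534) - 38) = sqrt(505 - 38) = sqrt(467)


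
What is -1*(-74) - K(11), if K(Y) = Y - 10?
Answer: 73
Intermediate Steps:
K(Y) = -10 + Y
-1*(-74) - K(11) = -1*(-74) - (-10 + 11) = 74 - 1*1 = 74 - 1 = 73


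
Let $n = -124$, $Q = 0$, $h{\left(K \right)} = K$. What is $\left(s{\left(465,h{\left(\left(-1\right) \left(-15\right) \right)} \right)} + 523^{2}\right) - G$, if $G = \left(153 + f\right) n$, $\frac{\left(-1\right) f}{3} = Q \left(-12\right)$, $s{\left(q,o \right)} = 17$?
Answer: $292518$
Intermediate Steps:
$f = 0$ ($f = - 3 \cdot 0 \left(-12\right) = \left(-3\right) 0 = 0$)
$G = -18972$ ($G = \left(153 + 0\right) \left(-124\right) = 153 \left(-124\right) = -18972$)
$\left(s{\left(465,h{\left(\left(-1\right) \left(-15\right) \right)} \right)} + 523^{2}\right) - G = \left(17 + 523^{2}\right) - -18972 = \left(17 + 273529\right) + 18972 = 273546 + 18972 = 292518$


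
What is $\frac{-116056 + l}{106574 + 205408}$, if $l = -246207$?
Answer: $- \frac{32933}{28362} \approx -1.1612$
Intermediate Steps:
$\frac{-116056 + l}{106574 + 205408} = \frac{-116056 - 246207}{106574 + 205408} = - \frac{362263}{311982} = \left(-362263\right) \frac{1}{311982} = - \frac{32933}{28362}$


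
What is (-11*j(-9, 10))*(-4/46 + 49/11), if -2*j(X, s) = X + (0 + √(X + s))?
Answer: -4420/23 ≈ -192.17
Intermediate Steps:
j(X, s) = -X/2 - √(X + s)/2 (j(X, s) = -(X + (0 + √(X + s)))/2 = -(X + √(X + s))/2 = -X/2 - √(X + s)/2)
(-11*j(-9, 10))*(-4/46 + 49/11) = (-11*(-½*(-9) - √(-9 + 10)/2))*(-4/46 + 49/11) = (-11*(9/2 - √1/2))*(-4*1/46 + 49*(1/11)) = (-11*(9/2 - ½*1))*(-2/23 + 49/11) = -11*(9/2 - ½)*(1105/253) = -11*4*(1105/253) = -44*1105/253 = -4420/23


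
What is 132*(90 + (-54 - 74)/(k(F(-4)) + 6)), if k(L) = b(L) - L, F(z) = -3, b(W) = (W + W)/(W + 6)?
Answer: 66264/7 ≈ 9466.3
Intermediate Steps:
b(W) = 2*W/(6 + W) (b(W) = (2*W)/(6 + W) = 2*W/(6 + W))
k(L) = -L + 2*L/(6 + L) (k(L) = 2*L/(6 + L) - L = -L + 2*L/(6 + L))
132*(90 + (-54 - 74)/(k(F(-4)) + 6)) = 132*(90 + (-54 - 74)/(-3*(-4 - 1*(-3))/(6 - 3) + 6)) = 132*(90 - 128/(-3*(-4 + 3)/3 + 6)) = 132*(90 - 128/(-3*⅓*(-1) + 6)) = 132*(90 - 128/(1 + 6)) = 132*(90 - 128/7) = 132*(502/7) = 66264/7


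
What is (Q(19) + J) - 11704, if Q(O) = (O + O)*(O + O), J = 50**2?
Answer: -7760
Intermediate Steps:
J = 2500
Q(O) = 4*O**2 (Q(O) = (2*O)*(2*O) = 4*O**2)
(Q(19) + J) - 11704 = (4*19**2 + 2500) - 11704 = (4*361 + 2500) - 11704 = (1444 + 2500) - 11704 = 3944 - 11704 = -7760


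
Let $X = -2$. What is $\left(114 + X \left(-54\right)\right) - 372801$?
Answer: $-372579$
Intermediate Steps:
$\left(114 + X \left(-54\right)\right) - 372801 = \left(114 - -108\right) - 372801 = \left(114 + 108\right) - 372801 = 222 - 372801 = -372579$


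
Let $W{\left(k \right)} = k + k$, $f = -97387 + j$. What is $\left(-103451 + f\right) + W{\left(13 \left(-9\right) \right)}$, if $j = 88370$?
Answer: $-112702$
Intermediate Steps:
$f = -9017$ ($f = -97387 + 88370 = -9017$)
$W{\left(k \right)} = 2 k$
$\left(-103451 + f\right) + W{\left(13 \left(-9\right) \right)} = \left(-103451 - 9017\right) + 2 \cdot 13 \left(-9\right) = -112468 + 2 \left(-117\right) = -112468 - 234 = -112702$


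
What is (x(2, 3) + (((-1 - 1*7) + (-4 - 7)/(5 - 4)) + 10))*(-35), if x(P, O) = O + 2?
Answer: 140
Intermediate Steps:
x(P, O) = 2 + O
(x(2, 3) + (((-1 - 1*7) + (-4 - 7)/(5 - 4)) + 10))*(-35) = ((2 + 3) + (((-1 - 1*7) + (-4 - 7)/(5 - 4)) + 10))*(-35) = (5 + (((-1 - 7) - 11/1) + 10))*(-35) = (5 + ((-8 - 11*1) + 10))*(-35) = (5 + ((-8 - 11) + 10))*(-35) = (5 + (-19 + 10))*(-35) = (5 - 9)*(-35) = -4*(-35) = 140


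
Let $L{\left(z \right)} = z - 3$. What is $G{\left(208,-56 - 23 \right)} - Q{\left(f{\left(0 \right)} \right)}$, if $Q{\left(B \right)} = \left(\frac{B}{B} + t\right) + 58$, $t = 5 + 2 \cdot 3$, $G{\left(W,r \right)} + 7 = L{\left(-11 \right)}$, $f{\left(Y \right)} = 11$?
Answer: $-91$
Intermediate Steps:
$L{\left(z \right)} = -3 + z$ ($L{\left(z \right)} = z - 3 = -3 + z$)
$G{\left(W,r \right)} = -21$ ($G{\left(W,r \right)} = -7 - 14 = -21$)
$t = 11$ ($t = 5 + 6 = 11$)
$Q{\left(B \right)} = 70$ ($Q{\left(B \right)} = \left(\frac{B}{B} + 11\right) + 58 = \left(1 + 11\right) + 58 = 12 + 58 = 70$)
$G{\left(208,-56 - 23 \right)} - Q{\left(f{\left(0 \right)} \right)} = -21 - 70 = -91$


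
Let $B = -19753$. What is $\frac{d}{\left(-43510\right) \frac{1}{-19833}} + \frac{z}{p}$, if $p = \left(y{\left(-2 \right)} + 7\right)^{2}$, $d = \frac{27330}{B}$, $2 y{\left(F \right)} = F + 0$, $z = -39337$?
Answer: $- \frac{3382781713315}{3094030908} \approx -1093.3$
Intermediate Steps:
$y{\left(F \right)} = \frac{F}{2}$ ($y{\left(F \right)} = \frac{F + 0}{2} = \frac{F}{2}$)
$d = - \frac{27330}{19753}$ ($d = \frac{27330}{-19753} = 27330 \left(- \frac{1}{19753}\right) = - \frac{27330}{19753} \approx -1.3836$)
$p = 36$ ($p = \left(\frac{1}{2} \left(-2\right) + 7\right)^{2} = \left(-1 + 7\right)^{2} = 6^{2} = 36$)
$\frac{d}{\left(-43510\right) \frac{1}{-19833}} + \frac{z}{p} = - \frac{27330}{19753 \left(- \frac{43510}{-19833}\right)} - \frac{39337}{36} = - \frac{27330}{19753 \left(\left(-43510\right) \left(- \frac{1}{19833}\right)\right)} - \frac{39337}{36} = - \frac{27330}{19753 \cdot \frac{43510}{19833}} - \frac{39337}{36} = \left(- \frac{27330}{19753}\right) \frac{19833}{43510} - \frac{39337}{36} = - \frac{54203589}{85945303} - \frac{39337}{36} = - \frac{3382781713315}{3094030908}$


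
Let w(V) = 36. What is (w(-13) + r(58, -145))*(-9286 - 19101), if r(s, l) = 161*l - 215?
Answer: 667775788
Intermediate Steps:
r(s, l) = -215 + 161*l
(w(-13) + r(58, -145))*(-9286 - 19101) = (36 + (-215 + 161*(-145)))*(-9286 - 19101) = (36 + (-215 - 23345))*(-28387) = (36 - 23560)*(-28387) = -23524*(-28387) = 667775788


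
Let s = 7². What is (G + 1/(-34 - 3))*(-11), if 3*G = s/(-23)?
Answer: 20702/2553 ≈ 8.1089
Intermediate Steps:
s = 49
G = -49/69 (G = (49/(-23))/3 = (49*(-1/23))/3 = (⅓)*(-49/23) = -49/69 ≈ -0.71014)
(G + 1/(-34 - 3))*(-11) = (-49/69 + 1/(-34 - 3))*(-11) = (-49/69 + 1/(-37))*(-11) = (-49/69 - 1/37)*(-11) = -1882/2553*(-11) = 20702/2553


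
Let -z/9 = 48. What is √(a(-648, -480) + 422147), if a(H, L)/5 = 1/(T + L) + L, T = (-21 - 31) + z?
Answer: 3*√10835255647/482 ≈ 647.88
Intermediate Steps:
z = -432 (z = -9*48 = -432)
T = -484 (T = (-21 - 31) - 432 = -52 - 432 = -484)
a(H, L) = 5*L + 5/(-484 + L) (a(H, L) = 5*(1/(-484 + L) + L) = 5*(L + 1/(-484 + L)) = 5*L + 5/(-484 + L))
√(a(-648, -480) + 422147) = √(5*(1 + (-480)² - 484*(-480))/(-484 - 480) + 422147) = √(5*(1 + 230400 + 232320)/(-964) + 422147) = √(5*(-1/964)*462721 + 422147) = √(-2313605/964 + 422147) = √(404636103/964) = 3*√10835255647/482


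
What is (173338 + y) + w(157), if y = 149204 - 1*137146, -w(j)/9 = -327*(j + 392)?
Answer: 1801103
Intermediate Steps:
w(j) = 1153656 + 2943*j (w(j) = -(-2943)*(j + 392) = -(-2943)*(392 + j) = -9*(-128184 - 327*j) = 1153656 + 2943*j)
y = 12058 (y = 149204 - 137146 = 12058)
(173338 + y) + w(157) = (173338 + 12058) + (1153656 + 2943*157) = 185396 + (1153656 + 462051) = 185396 + 1615707 = 1801103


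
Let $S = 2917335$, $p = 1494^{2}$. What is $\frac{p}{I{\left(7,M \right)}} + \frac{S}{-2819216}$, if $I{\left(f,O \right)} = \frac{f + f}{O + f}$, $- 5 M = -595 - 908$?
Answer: $\frac{4839002841197019}{98672560} \approx 4.9041 \cdot 10^{7}$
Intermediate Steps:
$M = \frac{1503}{5}$ ($M = - \frac{-595 - 908}{5} = \left(- \frac{1}{5}\right) \left(-1503\right) = \frac{1503}{5} \approx 300.6$)
$I{\left(f,O \right)} = \frac{2 f}{O + f}$
$p = 2232036$
$\frac{p}{I{\left(7,M \right)}} + \frac{S}{-2819216} = \frac{2232036}{2 \cdot 7 \frac{1}{\frac{1503}{5} + 7}} + \frac{2917335}{-2819216} = \frac{2232036}{2 \cdot 7 \frac{1}{\frac{1538}{5}}} + 2917335 \left(- \frac{1}{2819216}\right) = \frac{2232036}{2 \cdot 7 \cdot \frac{5}{1538}} - \frac{2917335}{2819216} = \frac{2232036}{\frac{35}{769}} - \frac{2917335}{2819216} = 2232036 \cdot \frac{769}{35} - \frac{2917335}{2819216} = \frac{1716435684}{35} - \frac{2917335}{2819216} = \frac{4839002841197019}{98672560}$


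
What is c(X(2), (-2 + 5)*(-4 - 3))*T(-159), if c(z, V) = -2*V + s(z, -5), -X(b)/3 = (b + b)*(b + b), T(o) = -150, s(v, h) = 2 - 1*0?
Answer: -6600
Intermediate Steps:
s(v, h) = 2 (s(v, h) = 2 + 0 = 2)
X(b) = -12*b**2 (X(b) = -3*(b + b)*(b + b) = -3*2*b*2*b = -12*b**2)
c(z, V) = 2 - 2*V (c(z, V) = -2*V + 2 = 2 - 2*V)
c(X(2), (-2 + 5)*(-4 - 3))*T(-159) = (2 - 2*(-2 + 5)*(-4 - 3))*(-150) = (2 - 6*(-7))*(-150) = (2 - 2*(-21))*(-150) = (2 + 42)*(-150) = 44*(-150) = -6600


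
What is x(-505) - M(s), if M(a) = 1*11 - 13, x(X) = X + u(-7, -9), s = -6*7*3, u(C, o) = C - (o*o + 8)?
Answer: -599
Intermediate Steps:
u(C, o) = -8 + C - o² (u(C, o) = C - (o² + 8) = C - (8 + o²) = C + (-8 - o²) = -8 + C - o²)
s = -126 (s = -42*3 = -126)
x(X) = -96 + X (x(X) = X + (-8 - 7 - 1*(-9)²) = X + (-8 - 7 - 1*81) = X + (-8 - 7 - 81) = X - 96 = -96 + X)
M(a) = -2 (M(a) = 11 - 13 = -2)
x(-505) - M(s) = (-96 - 505) - 1*(-2) = -601 + 2 = -599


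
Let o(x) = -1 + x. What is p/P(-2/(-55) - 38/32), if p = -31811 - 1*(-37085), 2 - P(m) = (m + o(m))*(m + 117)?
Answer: 2042092800/148903391 ≈ 13.714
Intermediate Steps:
P(m) = 2 - (-1 + 2*m)*(117 + m) (P(m) = 2 - (m + (-1 + m))*(m + 117) = 2 - (-1 + 2*m)*(117 + m))
p = 5274 (p = -31811 + 37085 = 5274)
p/P(-2/(-55) - 38/32) = 5274/(119 - 233*(-2/(-55) - 38/32) - 2*(-2/(-55) - 38/32)**2) = 5274/(119 - 233*(-2*(-1/55) - 38*1/32) - 2*(-2*(-1/55) - 38*1/32)**2) = 5274/(119 - 233*(2/55 - 19/16) - 2*(2/55 - 19/16)**2) = 5274/(119 - 233*(-1013/880) - 2*(-1013/880)**2) = 5274/(119 + 236029/880 - 2*1026169/774400) = 5274/(119 + 236029/880 - 1026169/387200) = 5274/(148903391/387200) = 5274*(387200/148903391) = 2042092800/148903391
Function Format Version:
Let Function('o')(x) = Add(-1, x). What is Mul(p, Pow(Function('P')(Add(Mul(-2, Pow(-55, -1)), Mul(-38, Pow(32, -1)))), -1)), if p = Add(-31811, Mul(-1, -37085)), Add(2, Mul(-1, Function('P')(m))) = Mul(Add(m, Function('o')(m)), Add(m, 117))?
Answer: Rational(2042092800, 148903391) ≈ 13.714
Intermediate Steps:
Function('P')(m) = Add(2, Mul(-1, Add(-1, Mul(2, m)), Add(117, m))) (Function('P')(m) = Add(2, Mul(-1, Mul(Add(m, Add(-1, m)), Add(m, 117)))) = Add(2, Mul(-1, Mul(Add(-1, Mul(2, m)), Add(117, m)))) = Add(2, Mul(-1, Add(-1, Mul(2, m)), Add(117, m))))
p = 5274 (p = Add(-31811, 37085) = 5274)
Mul(p, Pow(Function('P')(Add(Mul(-2, Pow(-55, -1)), Mul(-38, Pow(32, -1)))), -1)) = Mul(5274, Pow(Add(119, Mul(-233, Add(Mul(-2, Pow(-55, -1)), Mul(-38, Pow(32, -1)))), Mul(-2, Pow(Add(Mul(-2, Pow(-55, -1)), Mul(-38, Pow(32, -1))), 2))), -1)) = Mul(5274, Pow(Add(119, Mul(-233, Add(Mul(-2, Rational(-1, 55)), Mul(-38, Rational(1, 32)))), Mul(-2, Pow(Add(Mul(-2, Rational(-1, 55)), Mul(-38, Rational(1, 32))), 2))), -1)) = Mul(5274, Pow(Add(119, Mul(-233, Add(Rational(2, 55), Rational(-19, 16))), Mul(-2, Pow(Add(Rational(2, 55), Rational(-19, 16)), 2))), -1)) = Mul(5274, Pow(Add(119, Mul(-233, Rational(-1013, 880)), Mul(-2, Pow(Rational(-1013, 880), 2))), -1)) = Mul(5274, Pow(Add(119, Rational(236029, 880), Mul(-2, Rational(1026169, 774400))), -1)) = Mul(5274, Pow(Add(119, Rational(236029, 880), Rational(-1026169, 387200)), -1)) = Mul(5274, Pow(Rational(148903391, 387200), -1)) = Mul(5274, Rational(387200, 148903391)) = Rational(2042092800, 148903391)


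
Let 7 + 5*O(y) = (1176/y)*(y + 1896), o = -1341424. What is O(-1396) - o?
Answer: 2340635437/1745 ≈ 1.3413e+6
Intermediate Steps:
O(y) = -7/5 + 1176*(1896 + y)/(5*y) (O(y) = -7/5 + ((1176/y)*(y + 1896))/5 = -7/5 + ((1176/y)*(1896 + y))/5 = -7/5 + (1176*(1896 + y)/y)/5 = -7/5 + 1176*(1896 + y)/(5*y))
O(-1396) - o = (7/5)*(318528 + 167*(-1396))/(-1396) - 1*(-1341424) = (7/5)*(-1/1396)*(318528 - 233132) + 1341424 = (7/5)*(-1/1396)*85396 + 1341424 = -149443/1745 + 1341424 = 2340635437/1745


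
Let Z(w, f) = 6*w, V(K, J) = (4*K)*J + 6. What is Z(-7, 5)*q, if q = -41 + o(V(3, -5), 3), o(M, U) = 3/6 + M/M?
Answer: 1659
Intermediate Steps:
V(K, J) = 6 + 4*J*K (V(K, J) = 4*J*K + 6 = 6 + 4*J*K)
o(M, U) = 3/2 (o(M, U) = 3*(⅙) + 1 = ½ + 1 = 3/2)
q = -79/2 (q = -41 + 3/2 = -79/2 ≈ -39.500)
Z(-7, 5)*q = (6*(-7))*(-79/2) = -42*(-79/2) = 1659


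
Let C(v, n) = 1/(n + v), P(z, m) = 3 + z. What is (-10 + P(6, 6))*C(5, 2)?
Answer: -⅐ ≈ -0.14286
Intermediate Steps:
(-10 + P(6, 6))*C(5, 2) = (-10 + (3 + 6))/(2 + 5) = (-10 + 9)/7 = -1*⅐ = -⅐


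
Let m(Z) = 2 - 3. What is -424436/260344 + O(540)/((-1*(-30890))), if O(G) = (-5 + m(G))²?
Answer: -1637681957/1005253270 ≈ -1.6291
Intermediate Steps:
m(Z) = -1
O(G) = 36 (O(G) = (-5 - 1)² = (-6)² = 36)
-424436/260344 + O(540)/((-1*(-30890))) = -424436/260344 + 36/((-1*(-30890))) = -424436*1/260344 + 36/30890 = -106109/65086 + 36*(1/30890) = -106109/65086 + 18/15445 = -1637681957/1005253270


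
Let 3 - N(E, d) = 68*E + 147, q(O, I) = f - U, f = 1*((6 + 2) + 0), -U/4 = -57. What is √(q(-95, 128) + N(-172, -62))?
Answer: 2*√2833 ≈ 106.45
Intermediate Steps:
U = 228 (U = -4*(-57) = 228)
f = 8 (f = 1*(8 + 0) = 1*8 = 8)
q(O, I) = -220 (q(O, I) = 8 - 1*228 = 8 - 228 = -220)
N(E, d) = -144 - 68*E (N(E, d) = 3 - (68*E + 147) = 3 - (147 + 68*E) = 3 + (-147 - 68*E) = -144 - 68*E)
√(q(-95, 128) + N(-172, -62)) = √(-220 + (-144 - 68*(-172))) = √(-220 + (-144 + 11696)) = √(-220 + 11552) = √11332 = 2*√2833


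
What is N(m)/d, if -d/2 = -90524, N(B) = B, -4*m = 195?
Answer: -195/724192 ≈ -0.00026927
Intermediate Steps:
m = -195/4 (m = -1/4*195 = -195/4 ≈ -48.750)
d = 181048 (d = -2*(-90524) = 181048)
N(m)/d = -195/4/181048 = -195/4*1/181048 = -195/724192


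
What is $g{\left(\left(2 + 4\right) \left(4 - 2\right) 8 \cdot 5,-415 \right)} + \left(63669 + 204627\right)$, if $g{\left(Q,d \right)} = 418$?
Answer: $268714$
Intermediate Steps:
$g{\left(\left(2 + 4\right) \left(4 - 2\right) 8 \cdot 5,-415 \right)} + \left(63669 + 204627\right) = 418 + \left(63669 + 204627\right) = 418 + 268296 = 268714$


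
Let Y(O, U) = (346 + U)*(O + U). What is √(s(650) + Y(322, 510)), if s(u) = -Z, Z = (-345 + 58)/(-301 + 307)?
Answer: √25640634/6 ≈ 843.94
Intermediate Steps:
Z = -287/6 ≈ -47.833
s(u) = 287/6 (s(u) = -1*(-287/6) = 287/6)
√(s(650) + Y(322, 510)) = √(287/6 + (510² + 346*322 + 346*510 + 322*510)) = √(287/6 + (260100 + 111412 + 176460 + 164220)) = √(287/6 + 712192) = √(4273439/6) = √25640634/6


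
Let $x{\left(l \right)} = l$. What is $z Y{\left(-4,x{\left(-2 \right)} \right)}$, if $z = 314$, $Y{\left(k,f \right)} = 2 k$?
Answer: $-2512$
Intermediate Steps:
$z Y{\left(-4,x{\left(-2 \right)} \right)} = 314 \cdot 2 \left(-4\right) = 314 \left(-8\right) = -2512$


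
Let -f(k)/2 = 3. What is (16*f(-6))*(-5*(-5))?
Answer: -2400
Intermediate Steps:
f(k) = -6 (f(k) = -2*3 = -6)
(16*f(-6))*(-5*(-5)) = (16*(-6))*(-5*(-5)) = -96*25 = -2400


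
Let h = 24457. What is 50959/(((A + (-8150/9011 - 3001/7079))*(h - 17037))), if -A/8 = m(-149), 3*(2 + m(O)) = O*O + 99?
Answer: -9751850926113/84418279160314820 ≈ -0.00011552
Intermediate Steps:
m(O) = 31 + O²/3 (m(O) = -2 + (O*O + 99)/3 = -2 + (O² + 99)/3 = -2 + (99 + O²)/3 = -2 + (33 + O²/3) = 31 + O²/3)
A = -178352/3 (A = -8*(31 + (⅓)*(-149)²) = -8*(31 + (⅓)*22201) = -8*(31 + 22201/3) = -8*22294/3 = -178352/3 ≈ -59451.)
50959/(((A + (-8150/9011 - 3001/7079))*(h - 17037))) = 50959/(((-178352/3 + (-8150/9011 - 3001/7079))*(24457 - 17037))) = 50959/(((-178352/3 + (-8150*1/9011 - 3001*1/7079))*7420)) = 50959/(((-178352/3 + (-8150/9011 - 3001/7079))*7420)) = 50959/(((-178352/3 - 84735861/63788869)*7420)) = 50959/((-11377126571471/191366607*7420)) = 50959/(-84418279160314820/191366607) = 50959*(-191366607/84418279160314820) = -9751850926113/84418279160314820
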